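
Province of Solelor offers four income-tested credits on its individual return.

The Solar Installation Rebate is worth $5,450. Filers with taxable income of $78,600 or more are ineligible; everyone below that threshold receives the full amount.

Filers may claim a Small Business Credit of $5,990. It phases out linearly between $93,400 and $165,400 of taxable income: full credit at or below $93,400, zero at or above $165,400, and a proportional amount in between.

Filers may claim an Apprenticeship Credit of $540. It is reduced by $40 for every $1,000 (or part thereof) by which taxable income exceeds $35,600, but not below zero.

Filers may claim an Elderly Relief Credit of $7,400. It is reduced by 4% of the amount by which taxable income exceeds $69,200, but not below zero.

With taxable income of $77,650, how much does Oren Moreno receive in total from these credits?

$18,502

Solar Installation Rebate: $77,650 is below the $78,600 cutoff, so the full $5,450 applies.
Small Business Credit: $77,650 is at or below the $93,400 threshold, so the full $5,990 applies.
Apprenticeship Credit: income exceeds $35,600 by $42,050 → 43 increments × $40 = $1,720 ≥ base, so the credit is $0.
Elderly Relief Credit: 4% of the $8,450 excess over $69,200 is $338; credit = $7,400 − $338 = $7,062.
Total: $5,450 + $5,990 + $0 + $7,062 = $18,502.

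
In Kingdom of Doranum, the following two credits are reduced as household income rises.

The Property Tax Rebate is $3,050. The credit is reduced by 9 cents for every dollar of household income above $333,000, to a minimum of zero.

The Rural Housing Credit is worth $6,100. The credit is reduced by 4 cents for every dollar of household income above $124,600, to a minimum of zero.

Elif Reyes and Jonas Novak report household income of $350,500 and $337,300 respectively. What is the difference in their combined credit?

Elif ($350,500): Property Tax Rebate: 9% of the $17,500 excess over $333,000 is $1,575; credit = $3,050 − $1,575 = $1,475. Rural Housing Credit: 4% of the $225,900 excess over $124,600 is $9,036 ≥ base, so the credit is $0. total $1,475 + $0 = $1,475
Jonas ($337,300): Property Tax Rebate: 9% of the $4,300 excess over $333,000 is $387; credit = $3,050 − $387 = $2,663. Rural Housing Credit: 4% of the $212,700 excess over $124,600 is $8,508 ≥ base, so the credit is $0. total $2,663 + $0 = $2,663
Difference: |$1,475 − $2,663| = $1,188.

$1,188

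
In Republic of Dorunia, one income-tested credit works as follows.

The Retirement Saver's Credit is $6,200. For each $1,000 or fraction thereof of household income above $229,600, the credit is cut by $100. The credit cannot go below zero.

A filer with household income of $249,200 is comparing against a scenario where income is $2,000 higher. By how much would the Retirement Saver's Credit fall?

At $249,200 — income exceeds $229,600 by $19,600, which is 20 full-or-partial $1,000 increments; reduction = 20 × $100 = $2,000, leaving $4,200.
At $251,200 — income exceeds $229,600 by $21,600, which is 22 full-or-partial $1,000 increments; reduction = 22 × $100 = $2,200, leaving $4,000.
Lost: $4,200 − $4,000 = $200.

$200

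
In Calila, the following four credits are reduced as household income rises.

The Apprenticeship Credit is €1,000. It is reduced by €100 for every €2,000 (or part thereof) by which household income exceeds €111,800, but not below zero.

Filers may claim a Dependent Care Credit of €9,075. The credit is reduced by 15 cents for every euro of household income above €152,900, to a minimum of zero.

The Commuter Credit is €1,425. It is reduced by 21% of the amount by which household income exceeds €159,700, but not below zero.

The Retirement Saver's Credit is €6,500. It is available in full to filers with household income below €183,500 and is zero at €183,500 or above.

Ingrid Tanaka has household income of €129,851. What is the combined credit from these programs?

Apprenticeship Credit: income exceeds €111,800 by €18,051 → 10 increments × €100 = €1,000 ≥ base, so the credit is €0.
Dependent Care Credit: €129,851 is at or below the €152,900 threshold, so the full €9,075 applies.
Commuter Credit: €129,851 is at or below the €159,700 threshold, so the full €1,425 applies.
Retirement Saver's Credit: €129,851 is below the €183,500 cutoff, so the full €6,500 applies.
Total: €0 + €9,075 + €1,425 + €6,500 = €17,000.

€17,000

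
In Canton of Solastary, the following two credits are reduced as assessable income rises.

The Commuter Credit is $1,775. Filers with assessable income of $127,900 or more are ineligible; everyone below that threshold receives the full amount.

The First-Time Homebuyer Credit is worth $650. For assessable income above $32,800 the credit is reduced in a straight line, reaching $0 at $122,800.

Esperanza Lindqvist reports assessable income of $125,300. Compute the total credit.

Commuter Credit: $125,300 is below the $127,900 cutoff, so the full $1,775 applies.
First-Time Homebuyer Credit: $125,300 is at or above $122,800, so the credit is $0.
Total: $1,775 + $0 = $1,775.

$1,775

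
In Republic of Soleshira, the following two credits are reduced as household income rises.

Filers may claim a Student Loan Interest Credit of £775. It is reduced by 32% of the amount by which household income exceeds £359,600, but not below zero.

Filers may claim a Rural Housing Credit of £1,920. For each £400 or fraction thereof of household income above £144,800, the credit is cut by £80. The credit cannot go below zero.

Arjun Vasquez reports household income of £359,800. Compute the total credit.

Student Loan Interest Credit: 32% of the £200 excess over £359,600 is £64; credit = £775 − £64 = £711.
Rural Housing Credit: income exceeds £144,800 by £215,000 → 538 increments × £80 = £43,040 ≥ base, so the credit is £0.
Total: £711 + £0 = £711.

£711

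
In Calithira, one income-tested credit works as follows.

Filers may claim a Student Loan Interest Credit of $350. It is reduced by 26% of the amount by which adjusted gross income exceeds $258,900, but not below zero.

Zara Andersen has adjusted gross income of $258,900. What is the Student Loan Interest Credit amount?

$350

Student Loan Interest Credit: $258,900 is at or below the $258,900 threshold, so the full $350 applies.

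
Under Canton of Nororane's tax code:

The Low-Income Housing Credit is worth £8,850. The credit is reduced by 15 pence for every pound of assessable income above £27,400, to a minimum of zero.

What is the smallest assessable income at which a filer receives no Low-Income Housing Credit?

The credit falls by 15% of each pound above £27,400, so it reaches zero when the excess is £8,850 / 15% = £59,000: income = £27,400 + £59,000 = £86,400.

£86,400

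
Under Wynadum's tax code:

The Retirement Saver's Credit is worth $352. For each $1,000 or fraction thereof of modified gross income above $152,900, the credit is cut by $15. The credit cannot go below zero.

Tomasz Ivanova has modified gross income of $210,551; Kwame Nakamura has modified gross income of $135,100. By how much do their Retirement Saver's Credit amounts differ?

$352

Tomasz ($210,551): Retirement Saver's Credit: income exceeds $152,900 by $57,651 → 58 increments × $15 = $870 ≥ base, so the credit is $0.
Kwame ($135,100): Retirement Saver's Credit: $135,100 is at or below the $152,900 threshold, so the full $352 applies.
Difference: |$0 − $352| = $352.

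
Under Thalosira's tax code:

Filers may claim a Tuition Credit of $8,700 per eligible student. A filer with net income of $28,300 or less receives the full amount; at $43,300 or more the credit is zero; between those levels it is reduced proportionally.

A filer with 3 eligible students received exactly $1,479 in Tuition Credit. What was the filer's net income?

Full credit = 3 × $8,700 = $26,100.
$1,479 is 1,479/26,100 of the full $26,100, so 24,621/26,100 of the $15,000 range has been used: income = $28,300 + $15,000 × 24,621/26,100 = $42,450.

$42,450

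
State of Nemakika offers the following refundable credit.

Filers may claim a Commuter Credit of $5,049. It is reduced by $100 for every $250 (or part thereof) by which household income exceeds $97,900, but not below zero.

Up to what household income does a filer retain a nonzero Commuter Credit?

After 50 increments the reduction is 50 × $100 = $5,000, leaving $49; one more increment wipes it out. Increment 50 ends at excess 50 × $250 = $12,500, so the highest qualifying income is $97,900 + $12,500 = $110,400.

$110,400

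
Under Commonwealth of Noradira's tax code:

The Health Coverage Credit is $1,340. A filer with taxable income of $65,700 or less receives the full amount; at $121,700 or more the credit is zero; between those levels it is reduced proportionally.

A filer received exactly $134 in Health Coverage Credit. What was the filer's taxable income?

$116,100

$134 is 134/1,340 of the full $1,340, so 1,206/1,340 of the $56,000 range has been used: income = $65,700 + $56,000 × 1,206/1,340 = $116,100.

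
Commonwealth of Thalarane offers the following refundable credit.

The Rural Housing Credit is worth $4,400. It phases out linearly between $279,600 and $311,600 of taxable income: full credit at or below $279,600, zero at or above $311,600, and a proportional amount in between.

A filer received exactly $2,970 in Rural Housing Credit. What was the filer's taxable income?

$290,000

$2,970 is 2,970/4,400 of the full $4,400, so 1,430/4,400 of the $32,000 range has been used: income = $279,600 + $32,000 × 1,430/4,400 = $290,000.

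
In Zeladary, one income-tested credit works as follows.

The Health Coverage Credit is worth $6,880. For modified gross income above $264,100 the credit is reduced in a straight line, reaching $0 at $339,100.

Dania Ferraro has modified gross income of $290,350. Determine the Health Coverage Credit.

$4,472

Health Coverage Credit: $290,350 is $26,250 into a $75,000 phase-out range, leaving 48,750/75,000 of the credit: $6,880 × 48,750/75,000 = $4,472.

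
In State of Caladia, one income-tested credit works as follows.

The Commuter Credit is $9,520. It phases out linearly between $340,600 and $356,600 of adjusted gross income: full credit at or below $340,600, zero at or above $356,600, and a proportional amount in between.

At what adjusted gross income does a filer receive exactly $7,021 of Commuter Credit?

$7,021 is 7,021/9,520 of the full $9,520, so 2,499/9,520 of the $16,000 range has been used: income = $340,600 + $16,000 × 2,499/9,520 = $344,800.

$344,800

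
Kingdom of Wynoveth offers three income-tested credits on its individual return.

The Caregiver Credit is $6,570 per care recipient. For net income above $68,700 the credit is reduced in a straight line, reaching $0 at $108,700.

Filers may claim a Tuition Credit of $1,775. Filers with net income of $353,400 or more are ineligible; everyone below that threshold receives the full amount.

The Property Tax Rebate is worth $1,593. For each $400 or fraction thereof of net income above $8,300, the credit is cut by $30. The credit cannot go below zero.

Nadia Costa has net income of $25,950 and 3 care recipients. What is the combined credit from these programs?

Caregiver Credit: base = 3 × $6,570 = $19,710. $25,950 is at or below the $68,700 threshold, so the full $19,710 applies.
Tuition Credit: $25,950 is below the $353,400 cutoff, so the full $1,775 applies.
Property Tax Rebate: income exceeds $8,300 by $17,650, which is 45 full-or-partial $400 increments; reduction = 45 × $30 = $1,350, leaving $243.
Total: $19,710 + $1,775 + $243 = $21,728.

$21,728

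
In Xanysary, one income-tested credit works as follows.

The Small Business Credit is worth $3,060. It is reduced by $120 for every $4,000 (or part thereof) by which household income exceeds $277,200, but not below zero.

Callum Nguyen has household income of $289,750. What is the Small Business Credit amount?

$2,580

Small Business Credit: income exceeds $277,200 by $12,550, which is 4 full-or-partial $4,000 increments; reduction = 4 × $120 = $480, leaving $2,580.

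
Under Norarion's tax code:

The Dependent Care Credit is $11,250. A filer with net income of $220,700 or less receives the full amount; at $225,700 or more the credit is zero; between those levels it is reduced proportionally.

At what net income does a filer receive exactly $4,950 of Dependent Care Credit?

$223,500

$4,950 is 4,950/11,250 of the full $11,250, so 6,300/11,250 of the $5,000 range has been used: income = $220,700 + $5,000 × 6,300/11,250 = $223,500.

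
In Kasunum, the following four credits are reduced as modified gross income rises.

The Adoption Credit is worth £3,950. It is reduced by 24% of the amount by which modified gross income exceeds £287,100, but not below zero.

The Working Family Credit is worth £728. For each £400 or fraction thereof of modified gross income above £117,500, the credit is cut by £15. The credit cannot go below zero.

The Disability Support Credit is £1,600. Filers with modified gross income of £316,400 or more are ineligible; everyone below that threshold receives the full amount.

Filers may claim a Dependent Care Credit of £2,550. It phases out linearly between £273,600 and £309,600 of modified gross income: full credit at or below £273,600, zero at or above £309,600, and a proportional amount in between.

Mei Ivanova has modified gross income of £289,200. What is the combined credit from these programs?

£6,491

Adoption Credit: 24% of the £2,100 excess over £287,100 is £504; credit = £3,950 − £504 = £3,446.
Working Family Credit: income exceeds £117,500 by £171,700 → 430 increments × £15 = £6,450 ≥ base, so the credit is £0.
Disability Support Credit: £289,200 is below the £316,400 cutoff, so the full £1,600 applies.
Dependent Care Credit: £289,200 is £15,600 into a £36,000 phase-out range, leaving 20,400/36,000 of the credit: £2,550 × 20,400/36,000 = £1,445.
Total: £3,446 + £0 + £1,600 + £1,445 = £6,491.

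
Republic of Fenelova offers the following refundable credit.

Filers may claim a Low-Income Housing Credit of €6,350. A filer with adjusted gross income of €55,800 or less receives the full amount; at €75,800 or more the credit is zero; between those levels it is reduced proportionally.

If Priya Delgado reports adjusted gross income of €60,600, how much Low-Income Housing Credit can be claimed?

Low-Income Housing Credit: €60,600 is €4,800 into a €20,000 phase-out range, leaving 15,200/20,000 of the credit: €6,350 × 15,200/20,000 = €4,826.

€4,826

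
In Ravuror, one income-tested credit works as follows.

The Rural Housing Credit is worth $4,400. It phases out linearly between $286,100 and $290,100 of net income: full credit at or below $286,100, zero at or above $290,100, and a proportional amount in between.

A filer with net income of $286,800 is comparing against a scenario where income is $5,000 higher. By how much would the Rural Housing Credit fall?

$3,630

At $286,800 — $286,800 is $700 into a $4,000 phase-out range, leaving 3,300/4,000 of the credit: $4,400 × 3,300/4,000 = $3,630.
At $291,800 — $291,800 is at or above $290,100, so the credit is $0.
Lost: $3,630 − $0 = $3,630.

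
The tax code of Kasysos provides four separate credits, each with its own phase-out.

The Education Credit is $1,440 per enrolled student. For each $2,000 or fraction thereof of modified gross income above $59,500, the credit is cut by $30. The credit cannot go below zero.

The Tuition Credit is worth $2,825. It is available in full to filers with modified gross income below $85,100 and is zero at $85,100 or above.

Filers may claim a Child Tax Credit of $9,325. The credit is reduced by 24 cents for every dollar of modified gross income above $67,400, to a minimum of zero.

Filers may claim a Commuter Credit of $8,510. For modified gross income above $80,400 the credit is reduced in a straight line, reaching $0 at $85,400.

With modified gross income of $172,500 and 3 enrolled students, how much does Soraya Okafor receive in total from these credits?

$2,610

Education Credit: base = 3 × $1,440 = $4,320. income exceeds $59,500 by $113,000, which is 57 full-or-partial $2,000 increments; reduction = 57 × $30 = $1,710, leaving $2,610.
Tuition Credit: $172,500 meets or exceeds the $85,100 cutoff, so the credit is $0.
Child Tax Credit: 24% of the $105,100 excess over $67,400 is $25,224 ≥ base, so the credit is $0.
Commuter Credit: $172,500 is at or above $85,400, so the credit is $0.
Total: $2,610 + $0 + $0 + $0 = $2,610.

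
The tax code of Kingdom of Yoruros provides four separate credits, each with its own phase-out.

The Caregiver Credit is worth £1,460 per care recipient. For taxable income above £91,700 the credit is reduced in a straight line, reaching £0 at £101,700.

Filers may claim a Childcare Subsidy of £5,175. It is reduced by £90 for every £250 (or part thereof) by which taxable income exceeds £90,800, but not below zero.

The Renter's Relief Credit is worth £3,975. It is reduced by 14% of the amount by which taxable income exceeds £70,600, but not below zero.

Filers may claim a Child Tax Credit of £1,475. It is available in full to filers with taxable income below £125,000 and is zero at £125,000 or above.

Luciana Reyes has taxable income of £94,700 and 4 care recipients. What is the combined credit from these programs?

Caregiver Credit: base = 4 × £1,460 = £5,840. £94,700 is £3,000 into a £10,000 phase-out range, leaving 7,000/10,000 of the credit: £5,840 × 7,000/10,000 = £4,088.
Childcare Subsidy: income exceeds £90,800 by £3,900, which is 16 full-or-partial £250 increments; reduction = 16 × £90 = £1,440, leaving £3,735.
Renter's Relief Credit: 14% of the £24,100 excess over £70,600 is £3,374; credit = £3,975 − £3,374 = £601.
Child Tax Credit: £94,700 is below the £125,000 cutoff, so the full £1,475 applies.
Total: £4,088 + £3,735 + £601 + £1,475 = £9,899.

£9,899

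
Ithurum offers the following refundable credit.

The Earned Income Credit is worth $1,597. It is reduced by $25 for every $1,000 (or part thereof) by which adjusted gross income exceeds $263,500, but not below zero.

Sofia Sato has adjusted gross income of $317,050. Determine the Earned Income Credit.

Earned Income Credit: income exceeds $263,500 by $53,550, which is 54 full-or-partial $1,000 increments; reduction = 54 × $25 = $1,350, leaving $247.

$247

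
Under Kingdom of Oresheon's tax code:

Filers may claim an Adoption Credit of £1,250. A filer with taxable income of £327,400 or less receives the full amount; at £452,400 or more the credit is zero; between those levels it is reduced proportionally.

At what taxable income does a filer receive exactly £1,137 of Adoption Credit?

£1,137 is 1,137/1,250 of the full £1,250, so 113/1,250 of the £125,000 range has been used: income = £327,400 + £125,000 × 113/1,250 = £338,700.

£338,700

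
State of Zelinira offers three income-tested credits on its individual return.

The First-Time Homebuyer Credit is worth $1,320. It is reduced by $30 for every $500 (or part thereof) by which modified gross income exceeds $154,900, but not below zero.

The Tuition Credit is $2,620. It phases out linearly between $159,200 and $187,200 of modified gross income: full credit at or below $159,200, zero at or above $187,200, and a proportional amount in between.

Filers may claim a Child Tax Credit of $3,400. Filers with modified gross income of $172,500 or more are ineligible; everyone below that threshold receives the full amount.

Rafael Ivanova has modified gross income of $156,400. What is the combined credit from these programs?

First-Time Homebuyer Credit: income exceeds $154,900 by $1,500, which is 3 full-or-partial $500 increments; reduction = 3 × $30 = $90, leaving $1,230.
Tuition Credit: $156,400 is at or below the $159,200 threshold, so the full $2,620 applies.
Child Tax Credit: $156,400 is below the $172,500 cutoff, so the full $3,400 applies.
Total: $1,230 + $2,620 + $3,400 = $7,250.

$7,250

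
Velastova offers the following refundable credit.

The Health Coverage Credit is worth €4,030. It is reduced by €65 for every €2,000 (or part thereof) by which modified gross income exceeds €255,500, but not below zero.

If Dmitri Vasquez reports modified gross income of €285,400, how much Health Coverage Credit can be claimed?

€3,055

Health Coverage Credit: income exceeds €255,500 by €29,900, which is 15 full-or-partial €2,000 increments; reduction = 15 × €65 = €975, leaving €3,055.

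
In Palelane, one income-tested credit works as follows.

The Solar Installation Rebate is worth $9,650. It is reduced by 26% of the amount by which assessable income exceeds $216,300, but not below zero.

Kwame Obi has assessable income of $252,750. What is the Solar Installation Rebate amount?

$173

Solar Installation Rebate: 26% of the $36,450 excess over $216,300 is $9,477; credit = $9,650 − $9,477 = $173.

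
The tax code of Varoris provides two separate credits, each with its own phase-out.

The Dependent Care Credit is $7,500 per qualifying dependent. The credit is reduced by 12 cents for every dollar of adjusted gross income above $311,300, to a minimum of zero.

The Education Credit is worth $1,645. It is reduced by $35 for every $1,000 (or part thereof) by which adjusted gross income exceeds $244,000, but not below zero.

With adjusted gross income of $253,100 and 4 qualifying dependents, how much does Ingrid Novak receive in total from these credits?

$31,295

Dependent Care Credit: base = 4 × $7,500 = $30,000. $253,100 is at or below the $311,300 threshold, so the full $30,000 applies.
Education Credit: income exceeds $244,000 by $9,100, which is 10 full-or-partial $1,000 increments; reduction = 10 × $35 = $350, leaving $1,295.
Total: $30,000 + $1,295 = $31,295.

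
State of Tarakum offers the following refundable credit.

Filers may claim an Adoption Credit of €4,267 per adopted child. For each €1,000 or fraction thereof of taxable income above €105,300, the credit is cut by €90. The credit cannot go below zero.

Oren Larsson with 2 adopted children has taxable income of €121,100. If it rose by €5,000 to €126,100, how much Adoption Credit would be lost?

€450

At €121,100 — base = 2 × €4,267 = €8,534. income exceeds €105,300 by €15,800, which is 16 full-or-partial €1,000 increments; reduction = 16 × €90 = €1,440, leaving €7,094.
At €126,100 — base = 2 × €4,267 = €8,534. income exceeds €105,300 by €20,800, which is 21 full-or-partial €1,000 increments; reduction = 21 × €90 = €1,890, leaving €6,644.
Lost: €7,094 − €6,644 = €450.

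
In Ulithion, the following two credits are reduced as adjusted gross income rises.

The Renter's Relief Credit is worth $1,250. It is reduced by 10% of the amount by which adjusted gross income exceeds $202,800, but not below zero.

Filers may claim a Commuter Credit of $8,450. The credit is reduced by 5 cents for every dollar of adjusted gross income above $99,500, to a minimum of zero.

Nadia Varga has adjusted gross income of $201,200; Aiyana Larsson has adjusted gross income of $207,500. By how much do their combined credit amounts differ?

$785

Nadia ($201,200): Renter's Relief Credit: $201,200 is at or below the $202,800 threshold, so the full $1,250 applies. Commuter Credit: 5% of the $101,700 excess over $99,500 is $5,085; credit = $8,450 − $5,085 = $3,365. total $1,250 + $3,365 = $4,615
Aiyana ($207,500): Renter's Relief Credit: 10% of the $4,700 excess over $202,800 is $470; credit = $1,250 − $470 = $780. Commuter Credit: 5% of the $108,000 excess over $99,500 is $5,400; credit = $8,450 − $5,400 = $3,050. total $780 + $3,050 = $3,830
Difference: |$4,615 − $3,830| = $785.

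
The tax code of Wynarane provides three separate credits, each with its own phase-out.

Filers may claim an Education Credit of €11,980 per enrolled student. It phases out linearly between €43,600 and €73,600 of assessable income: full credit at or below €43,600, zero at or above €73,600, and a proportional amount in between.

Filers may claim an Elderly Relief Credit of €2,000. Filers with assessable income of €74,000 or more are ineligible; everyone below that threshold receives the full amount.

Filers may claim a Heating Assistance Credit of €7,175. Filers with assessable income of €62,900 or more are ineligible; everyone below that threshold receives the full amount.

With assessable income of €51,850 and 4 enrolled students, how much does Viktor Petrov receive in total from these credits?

€43,917

Education Credit: base = 4 × €11,980 = €47,920. €51,850 is €8,250 into a €30,000 phase-out range, leaving 21,750/30,000 of the credit: €47,920 × 21,750/30,000 = €34,742.
Elderly Relief Credit: €51,850 is below the €74,000 cutoff, so the full €2,000 applies.
Heating Assistance Credit: €51,850 is below the €62,900 cutoff, so the full €7,175 applies.
Total: €34,742 + €2,000 + €7,175 = €43,917.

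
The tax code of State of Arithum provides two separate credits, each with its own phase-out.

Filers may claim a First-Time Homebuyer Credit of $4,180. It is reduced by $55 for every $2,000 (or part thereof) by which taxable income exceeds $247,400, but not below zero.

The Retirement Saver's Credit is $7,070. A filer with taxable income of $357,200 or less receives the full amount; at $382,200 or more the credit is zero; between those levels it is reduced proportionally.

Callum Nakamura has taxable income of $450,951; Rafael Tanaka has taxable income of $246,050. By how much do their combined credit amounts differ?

$11,250

Callum ($450,951): First-Time Homebuyer Credit: income exceeds $247,400 by $203,551 → 102 increments × $55 = $5,610 ≥ base, so the credit is $0. Retirement Saver's Credit: $450,951 is at or above $382,200, so the credit is $0. total $0 + $0 = $0
Rafael ($246,050): First-Time Homebuyer Credit: $246,050 is at or below the $247,400 threshold, so the full $4,180 applies. Retirement Saver's Credit: $246,050 is at or below the $357,200 threshold, so the full $7,070 applies. total $4,180 + $7,070 = $11,250
Difference: |$0 − $11,250| = $11,250.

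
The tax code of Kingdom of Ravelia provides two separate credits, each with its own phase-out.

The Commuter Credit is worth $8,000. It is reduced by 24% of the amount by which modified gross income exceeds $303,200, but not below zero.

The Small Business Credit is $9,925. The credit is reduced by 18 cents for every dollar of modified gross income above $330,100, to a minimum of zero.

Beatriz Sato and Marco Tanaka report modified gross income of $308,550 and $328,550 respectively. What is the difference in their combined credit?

Beatriz ($308,550): Commuter Credit: 24% of the $5,350 excess over $303,200 is $1,284; credit = $8,000 − $1,284 = $6,716. Small Business Credit: $308,550 is at or below the $330,100 threshold, so the full $9,925 applies. total $6,716 + $9,925 = $16,641
Marco ($328,550): Commuter Credit: 24% of the $25,350 excess over $303,200 is $6,084; credit = $8,000 − $6,084 = $1,916. Small Business Credit: $328,550 is at or below the $330,100 threshold, so the full $9,925 applies. total $1,916 + $9,925 = $11,841
Difference: |$16,641 − $11,841| = $4,800.

$4,800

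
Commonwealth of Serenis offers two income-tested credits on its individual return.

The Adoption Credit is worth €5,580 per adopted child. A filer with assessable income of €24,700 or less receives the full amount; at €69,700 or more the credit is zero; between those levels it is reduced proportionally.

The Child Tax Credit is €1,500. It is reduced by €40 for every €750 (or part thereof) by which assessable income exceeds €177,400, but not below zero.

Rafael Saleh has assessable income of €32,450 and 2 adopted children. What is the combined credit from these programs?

Adoption Credit: base = 2 × €5,580 = €11,160. €32,450 is €7,750 into a €45,000 phase-out range, leaving 37,250/45,000 of the credit: €11,160 × 37,250/45,000 = €9,238.
Child Tax Credit: €32,450 is at or below the €177,400 threshold, so the full €1,500 applies.
Total: €9,238 + €1,500 = €10,738.

€10,738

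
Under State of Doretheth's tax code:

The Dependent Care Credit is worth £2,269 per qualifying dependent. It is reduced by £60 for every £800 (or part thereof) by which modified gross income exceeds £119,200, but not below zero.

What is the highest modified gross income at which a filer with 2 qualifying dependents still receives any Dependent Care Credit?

Full credit = 2 × £2,269 = £4,538.
After 75 increments the reduction is 75 × £60 = £4,500, leaving £38; one more increment wipes it out. Increment 75 ends at excess 75 × £800 = £60,000, so the highest qualifying income is £119,200 + £60,000 = £179,200.

£179,200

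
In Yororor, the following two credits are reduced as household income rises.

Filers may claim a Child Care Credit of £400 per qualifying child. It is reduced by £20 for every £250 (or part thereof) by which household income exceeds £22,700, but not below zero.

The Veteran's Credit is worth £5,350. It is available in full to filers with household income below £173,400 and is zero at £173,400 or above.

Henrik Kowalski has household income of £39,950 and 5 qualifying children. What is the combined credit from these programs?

£5,970

Child Care Credit: base = 5 × £400 = £2,000. income exceeds £22,700 by £17,250, which is 69 full-or-partial £250 increments; reduction = 69 × £20 = £1,380, leaving £620.
Veteran's Credit: £39,950 is below the £173,400 cutoff, so the full £5,350 applies.
Total: £620 + £5,350 = £5,970.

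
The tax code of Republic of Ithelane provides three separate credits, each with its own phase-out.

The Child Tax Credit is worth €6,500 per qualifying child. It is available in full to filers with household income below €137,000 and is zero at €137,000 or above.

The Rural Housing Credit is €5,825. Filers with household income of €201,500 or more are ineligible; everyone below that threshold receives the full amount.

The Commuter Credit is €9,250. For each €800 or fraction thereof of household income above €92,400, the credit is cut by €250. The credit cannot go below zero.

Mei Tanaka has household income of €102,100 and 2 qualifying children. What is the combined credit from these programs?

€24,825

Child Tax Credit: base = 2 × €6,500 = €13,000. €102,100 is below the €137,000 cutoff, so the full €13,000 applies.
Rural Housing Credit: €102,100 is below the €201,500 cutoff, so the full €5,825 applies.
Commuter Credit: income exceeds €92,400 by €9,700, which is 13 full-or-partial €800 increments; reduction = 13 × €250 = €3,250, leaving €6,000.
Total: €13,000 + €5,825 + €6,000 = €24,825.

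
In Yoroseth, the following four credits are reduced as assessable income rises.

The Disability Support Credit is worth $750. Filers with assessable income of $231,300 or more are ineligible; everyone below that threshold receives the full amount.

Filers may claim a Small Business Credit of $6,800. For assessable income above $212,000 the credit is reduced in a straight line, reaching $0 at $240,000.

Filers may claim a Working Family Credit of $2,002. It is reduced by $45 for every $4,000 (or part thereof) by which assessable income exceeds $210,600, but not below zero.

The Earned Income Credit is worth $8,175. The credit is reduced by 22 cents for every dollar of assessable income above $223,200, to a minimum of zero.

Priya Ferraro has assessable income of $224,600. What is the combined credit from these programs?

Disability Support Credit: $224,600 is below the $231,300 cutoff, so the full $750 applies.
Small Business Credit: $224,600 is $12,600 into a $28,000 phase-out range, leaving 15,400/28,000 of the credit: $6,800 × 15,400/28,000 = $3,740.
Working Family Credit: income exceeds $210,600 by $14,000, which is 4 full-or-partial $4,000 increments; reduction = 4 × $45 = $180, leaving $1,822.
Earned Income Credit: 22% of the $1,400 excess over $223,200 is $308; credit = $8,175 − $308 = $7,867.
Total: $750 + $3,740 + $1,822 + $7,867 = $14,179.

$14,179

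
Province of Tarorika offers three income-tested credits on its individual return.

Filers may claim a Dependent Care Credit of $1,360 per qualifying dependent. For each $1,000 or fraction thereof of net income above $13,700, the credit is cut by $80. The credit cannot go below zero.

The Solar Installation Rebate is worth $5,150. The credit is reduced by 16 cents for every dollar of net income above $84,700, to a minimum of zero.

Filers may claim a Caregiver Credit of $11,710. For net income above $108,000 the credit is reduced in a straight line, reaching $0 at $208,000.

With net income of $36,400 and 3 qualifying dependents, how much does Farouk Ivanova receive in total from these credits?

Dependent Care Credit: base = 3 × $1,360 = $4,080. income exceeds $13,700 by $22,700, which is 23 full-or-partial $1,000 increments; reduction = 23 × $80 = $1,840, leaving $2,240.
Solar Installation Rebate: $36,400 is at or below the $84,700 threshold, so the full $5,150 applies.
Caregiver Credit: $36,400 is at or below the $108,000 threshold, so the full $11,710 applies.
Total: $2,240 + $5,150 + $11,710 = $19,100.

$19,100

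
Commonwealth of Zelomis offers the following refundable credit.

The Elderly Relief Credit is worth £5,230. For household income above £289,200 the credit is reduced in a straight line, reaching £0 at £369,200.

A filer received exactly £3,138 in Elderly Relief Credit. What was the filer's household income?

£3,138 is 3,138/5,230 of the full £5,230, so 2,092/5,230 of the £80,000 range has been used: income = £289,200 + £80,000 × 2,092/5,230 = £321,200.

£321,200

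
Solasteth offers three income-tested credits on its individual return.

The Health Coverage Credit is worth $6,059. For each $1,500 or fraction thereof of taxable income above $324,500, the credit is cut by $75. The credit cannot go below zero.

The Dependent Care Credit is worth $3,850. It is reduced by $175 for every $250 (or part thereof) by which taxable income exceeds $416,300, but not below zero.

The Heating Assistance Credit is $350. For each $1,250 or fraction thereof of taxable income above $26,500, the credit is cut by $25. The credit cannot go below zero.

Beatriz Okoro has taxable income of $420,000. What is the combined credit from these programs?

Health Coverage Credit: income exceeds $324,500 by $95,500, which is 64 full-or-partial $1,500 increments; reduction = 64 × $75 = $4,800, leaving $1,259.
Dependent Care Credit: income exceeds $416,300 by $3,700, which is 15 full-or-partial $250 increments; reduction = 15 × $175 = $2,625, leaving $1,225.
Heating Assistance Credit: income exceeds $26,500 by $393,500 → 315 increments × $25 = $7,875 ≥ base, so the credit is $0.
Total: $1,259 + $1,225 + $0 = $2,484.

$2,484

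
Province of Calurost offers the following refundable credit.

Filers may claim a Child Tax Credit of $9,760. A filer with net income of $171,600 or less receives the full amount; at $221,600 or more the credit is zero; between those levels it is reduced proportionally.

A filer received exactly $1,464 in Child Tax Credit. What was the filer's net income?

$1,464 is 1,464/9,760 of the full $9,760, so 8,296/9,760 of the $50,000 range has been used: income = $171,600 + $50,000 × 8,296/9,760 = $214,100.

$214,100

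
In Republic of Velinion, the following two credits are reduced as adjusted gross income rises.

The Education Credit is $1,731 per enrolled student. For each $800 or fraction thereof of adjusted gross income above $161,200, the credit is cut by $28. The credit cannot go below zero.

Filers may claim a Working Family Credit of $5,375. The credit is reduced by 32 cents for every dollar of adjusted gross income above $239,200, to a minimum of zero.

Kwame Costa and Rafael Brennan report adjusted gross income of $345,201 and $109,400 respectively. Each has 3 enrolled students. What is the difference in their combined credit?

Kwame ($345,201): Education Credit: base = 3 × $1,731 = $5,193. income exceeds $161,200 by $184,001 → 231 increments × $28 = $6,468 ≥ base, so the credit is $0. Working Family Credit: 32% of the $106,001 excess over $239,200 is $33,920.32 ≥ base, so the credit is $0. total $0 + $0 = $0
Rafael ($109,400): Education Credit: base = 3 × $1,731 = $5,193. $109,400 is at or below the $161,200 threshold, so the full $5,193 applies. Working Family Credit: $109,400 is at or below the $239,200 threshold, so the full $5,375 applies. total $5,193 + $5,375 = $10,568
Difference: |$0 − $10,568| = $10,568.

$10,568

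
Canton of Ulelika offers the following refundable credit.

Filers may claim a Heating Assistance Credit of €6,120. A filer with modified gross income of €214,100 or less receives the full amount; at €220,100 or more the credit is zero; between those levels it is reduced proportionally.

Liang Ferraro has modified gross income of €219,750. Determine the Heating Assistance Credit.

Heating Assistance Credit: €219,750 is €5,650 into a €6,000 phase-out range, leaving 350/6,000 of the credit: €6,120 × 350/6,000 = €357.

€357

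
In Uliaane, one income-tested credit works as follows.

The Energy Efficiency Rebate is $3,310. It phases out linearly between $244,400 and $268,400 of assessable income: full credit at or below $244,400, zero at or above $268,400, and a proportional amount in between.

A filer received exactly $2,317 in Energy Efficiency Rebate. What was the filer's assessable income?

$2,317 is 2,317/3,310 of the full $3,310, so 993/3,310 of the $24,000 range has been used: income = $244,400 + $24,000 × 993/3,310 = $251,600.

$251,600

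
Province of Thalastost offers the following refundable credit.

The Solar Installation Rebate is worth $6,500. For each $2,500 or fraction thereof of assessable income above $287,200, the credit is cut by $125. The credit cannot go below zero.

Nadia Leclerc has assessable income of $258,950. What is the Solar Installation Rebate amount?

Solar Installation Rebate: $258,950 is at or below the $287,200 threshold, so the full $6,500 applies.

$6,500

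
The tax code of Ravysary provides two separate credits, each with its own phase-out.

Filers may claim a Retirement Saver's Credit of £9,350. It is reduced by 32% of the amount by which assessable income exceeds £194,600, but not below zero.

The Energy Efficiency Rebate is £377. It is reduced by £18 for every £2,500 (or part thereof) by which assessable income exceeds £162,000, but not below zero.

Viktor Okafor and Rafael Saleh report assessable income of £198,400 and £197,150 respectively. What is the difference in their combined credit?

£400

Viktor (£198,400): Retirement Saver's Credit: 32% of the £3,800 excess over £194,600 is £1,216; credit = £9,350 − £1,216 = £8,134. Energy Efficiency Rebate: income exceeds £162,000 by £36,400, which is 15 full-or-partial £2,500 increments; reduction = 15 × £18 = £270, leaving £107. total £8,134 + £107 = £8,241
Rafael (£197,150): Retirement Saver's Credit: 32% of the £2,550 excess over £194,600 is £816; credit = £9,350 − £816 = £8,534. Energy Efficiency Rebate: income exceeds £162,000 by £35,150, which is 15 full-or-partial £2,500 increments; reduction = 15 × £18 = £270, leaving £107. total £8,534 + £107 = £8,641
Difference: |£8,241 − £8,641| = £400.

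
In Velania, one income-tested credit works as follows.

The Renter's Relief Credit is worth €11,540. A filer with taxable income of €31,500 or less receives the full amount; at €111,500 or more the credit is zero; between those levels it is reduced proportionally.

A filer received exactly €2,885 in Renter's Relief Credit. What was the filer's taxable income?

€2,885 is 2,885/11,540 of the full €11,540, so 8,655/11,540 of the €80,000 range has been used: income = €31,500 + €80,000 × 8,655/11,540 = €91,500.

€91,500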